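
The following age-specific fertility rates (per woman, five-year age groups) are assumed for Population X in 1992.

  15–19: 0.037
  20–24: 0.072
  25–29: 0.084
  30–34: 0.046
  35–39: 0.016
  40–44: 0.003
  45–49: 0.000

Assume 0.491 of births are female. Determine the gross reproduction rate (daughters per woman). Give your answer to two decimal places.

0.63

Proportion female at birth = 0.491.
Sum of ASFRs = 0.037 + 0.072 + 0.084 + 0.046 + 0.016 + 0.003 + 0.000 = 0.258
TFR = 5 × 0.258 = 1.29
GRR = 0.491 × 1.29 = 0.63339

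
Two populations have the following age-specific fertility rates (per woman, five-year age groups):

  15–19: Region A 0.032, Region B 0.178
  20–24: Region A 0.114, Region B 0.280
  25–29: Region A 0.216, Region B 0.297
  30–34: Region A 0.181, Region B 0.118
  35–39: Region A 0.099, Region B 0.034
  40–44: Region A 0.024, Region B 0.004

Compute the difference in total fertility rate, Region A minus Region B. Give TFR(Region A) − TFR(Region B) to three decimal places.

Region A:
  Sum of ASFRs = 0.032 + 0.114 + 0.216 + 0.181 + 0.099 + 0.024 = 0.666
  TFR = 5 × 0.666 = 3.33
Region B:
  Sum of ASFRs = 0.178 + 0.280 + 0.297 + 0.118 + 0.034 + 0.004 = 0.911
  TFR = 5 × 0.911 = 4.555
Difference = 3.33 − 4.555 = -1.225

-1.225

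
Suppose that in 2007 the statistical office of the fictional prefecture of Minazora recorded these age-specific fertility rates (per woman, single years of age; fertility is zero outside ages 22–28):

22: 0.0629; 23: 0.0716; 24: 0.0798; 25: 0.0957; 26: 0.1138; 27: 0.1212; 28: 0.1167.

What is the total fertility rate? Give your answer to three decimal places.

0.662

Sum of ASFRs = 0.0629 + 0.0716 + 0.0798 + 0.0957 + 0.1138 + 0.1212 + 0.1167 = 0.6617
TFR = 0.6617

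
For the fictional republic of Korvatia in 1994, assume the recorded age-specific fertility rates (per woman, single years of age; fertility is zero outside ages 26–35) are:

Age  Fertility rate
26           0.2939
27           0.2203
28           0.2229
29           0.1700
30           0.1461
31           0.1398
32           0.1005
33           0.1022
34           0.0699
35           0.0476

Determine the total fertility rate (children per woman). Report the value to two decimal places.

Sum of ASFRs = 0.2939 + 0.2203 + 0.2229 + 0.1700 + 0.1461 + 0.1398 + 0.1005 + 0.1022 + 0.0699 + 0.0476 = 1.5132
TFR = 1.5132

1.51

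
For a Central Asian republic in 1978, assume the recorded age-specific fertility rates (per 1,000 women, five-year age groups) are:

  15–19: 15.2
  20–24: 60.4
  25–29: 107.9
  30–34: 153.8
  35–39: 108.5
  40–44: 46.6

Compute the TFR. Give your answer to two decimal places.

Sum of ASFRs = 15.2 + 60.4 + 107.9 + 153.8 + 108.5 + 46.6 = 492.4
TFR = 5 × 492.4 / 1000 = 2.462

2.46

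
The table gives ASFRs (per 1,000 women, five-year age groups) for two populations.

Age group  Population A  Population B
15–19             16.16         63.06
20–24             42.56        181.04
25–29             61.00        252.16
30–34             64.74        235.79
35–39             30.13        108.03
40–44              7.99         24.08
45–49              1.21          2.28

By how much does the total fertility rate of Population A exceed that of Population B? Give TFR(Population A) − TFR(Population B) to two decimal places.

-3.21

Population A:
  Sum of ASFRs = 16.16 + 42.56 + 61.00 + 64.74 + 30.13 + 7.99 + 1.21 = 223.79
  TFR = 5 × 223.79 / 1000 = 1.11895
Population B:
  Sum of ASFRs = 63.06 + 181.04 + 252.16 + 235.79 + 108.03 + 24.08 + 2.28 = 866.44
  TFR = 5 × 866.44 / 1000 = 4.3322
Difference = 1.11895 − 4.3322 = -3.21325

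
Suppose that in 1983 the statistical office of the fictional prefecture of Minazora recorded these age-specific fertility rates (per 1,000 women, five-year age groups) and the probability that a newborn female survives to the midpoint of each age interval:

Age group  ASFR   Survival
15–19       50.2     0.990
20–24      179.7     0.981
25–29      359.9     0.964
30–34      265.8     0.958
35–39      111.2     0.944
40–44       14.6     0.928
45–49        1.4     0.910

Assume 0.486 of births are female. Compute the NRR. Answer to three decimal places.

2.302

Proportion female at birth = 0.486.
Survival-weighted fertility by age (5·fₓ·Sₓ):
  15–19: 5 × 50.2/1000 × 0.990 = 0.24849
  20–24: 5 × 179.7/1000 × 0.981 = 0.88143
  25–29: 5 × 359.9/1000 × 0.964 = 1.73472
  30–34: 5 × 265.8/1000 × 0.958 = 1.27318
  35–39: 5 × 111.2/1000 × 0.944 = 0.52486
  40–44: 5 × 14.6/1000 × 0.928 = 0.06774
  45–49: 5 × 1.4/1000 × 0.910 = 0.00637
Sum = 4.73679
NRR = 0.486 × 4.73679 = 2.30208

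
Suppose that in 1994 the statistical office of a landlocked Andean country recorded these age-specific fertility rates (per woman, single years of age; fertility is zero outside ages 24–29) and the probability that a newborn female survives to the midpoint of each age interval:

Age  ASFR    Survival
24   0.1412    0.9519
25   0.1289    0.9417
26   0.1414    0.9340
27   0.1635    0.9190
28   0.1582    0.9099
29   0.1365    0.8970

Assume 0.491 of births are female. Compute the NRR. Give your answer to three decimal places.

0.395

Proportion female at birth = 0.491.
Weighting each age-specific rate by interval width and survival:
  24: 1 × 0.1412 × 0.9519 = 0.13441
  25: 1 × 0.1289 × 0.9417 = 0.12139
  26: 1 × 0.1414 × 0.9340 = 0.13207
  27: 1 × 0.1635 × 0.9190 = 0.15026
  28: 1 × 0.1582 × 0.9099 = 0.14395
  29: 1 × 0.1365 × 0.8970 = 0.12244
Sum = 0.80452
NRR = 0.491 × 0.80452 = 0.39502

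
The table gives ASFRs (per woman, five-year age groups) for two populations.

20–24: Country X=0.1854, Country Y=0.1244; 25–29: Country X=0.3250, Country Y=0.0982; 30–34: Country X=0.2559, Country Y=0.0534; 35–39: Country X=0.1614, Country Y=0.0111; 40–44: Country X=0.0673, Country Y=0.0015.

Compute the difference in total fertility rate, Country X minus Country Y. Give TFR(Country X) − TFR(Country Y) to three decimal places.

Country X:
  Sum of ASFRs = 0.1854 + 0.3250 + 0.2559 + 0.1614 + 0.0673 = 0.9950
  TFR = 5 × 0.9950 = 4.975
Country Y:
  Sum of ASFRs = 0.1244 + 0.0982 + 0.0534 + 0.0111 + 0.0015 = 0.2886
  TFR = 5 × 0.2886 = 1.443
Difference = 4.975 − 1.443 = 3.532

3.532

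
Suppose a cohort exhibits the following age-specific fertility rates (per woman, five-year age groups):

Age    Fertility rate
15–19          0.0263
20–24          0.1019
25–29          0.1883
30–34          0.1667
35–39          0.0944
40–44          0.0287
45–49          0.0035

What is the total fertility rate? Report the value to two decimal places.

Sum of ASFRs = 0.0263 + 0.1019 + 0.1883 + 0.1667 + 0.0944 + 0.0287 + 0.0035 = 0.6098
TFR = 5 × 0.6098 = 3.049

3.05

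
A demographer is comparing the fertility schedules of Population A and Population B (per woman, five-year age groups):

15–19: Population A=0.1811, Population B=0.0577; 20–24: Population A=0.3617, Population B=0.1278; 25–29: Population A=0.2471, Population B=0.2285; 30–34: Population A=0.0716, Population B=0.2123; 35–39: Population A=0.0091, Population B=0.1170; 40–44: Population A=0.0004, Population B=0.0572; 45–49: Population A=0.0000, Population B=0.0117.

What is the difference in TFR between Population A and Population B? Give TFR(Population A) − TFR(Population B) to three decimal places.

Population A:
  Sum of ASFRs = 0.1811 + 0.3617 + 0.2471 + 0.0716 + 0.0091 + 0.0004 + 0.0000 = 0.8710
  TFR = 5 × 0.8710 = 4.355
Population B:
  Sum of ASFRs = 0.0577 + 0.1278 + 0.2285 + 0.2123 + 0.1170 + 0.0572 + 0.0117 = 0.8122
  TFR = 5 × 0.8122 = 4.061
Difference = 4.355 − 4.061 = 0.294

0.294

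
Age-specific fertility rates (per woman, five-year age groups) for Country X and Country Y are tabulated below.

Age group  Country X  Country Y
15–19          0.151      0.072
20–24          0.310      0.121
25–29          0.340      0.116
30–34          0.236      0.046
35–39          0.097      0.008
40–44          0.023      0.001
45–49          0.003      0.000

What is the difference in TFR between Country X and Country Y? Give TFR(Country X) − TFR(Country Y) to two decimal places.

Country X:
  Sum of ASFRs = 0.151 + 0.310 + 0.340 + 0.236 + 0.097 + 0.023 + 0.003 = 1.160
  TFR = 5 × 1.160 = 5.8
Country Y:
  Sum of ASFRs = 0.072 + 0.121 + 0.116 + 0.046 + 0.008 + 0.001 + 0.000 = 0.364
  TFR = 5 × 0.364 = 1.82
Difference = 5.8 − 1.82 = 3.98

3.98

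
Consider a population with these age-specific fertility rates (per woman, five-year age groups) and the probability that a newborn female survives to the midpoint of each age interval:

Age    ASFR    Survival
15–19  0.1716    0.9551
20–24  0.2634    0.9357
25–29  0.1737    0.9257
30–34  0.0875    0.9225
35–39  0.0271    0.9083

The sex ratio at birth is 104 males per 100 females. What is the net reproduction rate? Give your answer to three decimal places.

1.658

Proportion female at birth = 100 / (100 + 104) = 0.49020.
Per-age-group product (5 × ASFR × survival probability):
  15–19: 5 × 0.1716 × 0.9551 = 0.81948
  20–24: 5 × 0.2634 × 0.9357 = 1.23232
  25–29: 5 × 0.1737 × 0.9257 = 0.80397
  30–34: 5 × 0.0875 × 0.9225 = 0.40359
  35–39: 5 × 0.0271 × 0.9083 = 0.12307
Sum = 3.38243
NRR = 0.49020 × 3.38243 = 1.65807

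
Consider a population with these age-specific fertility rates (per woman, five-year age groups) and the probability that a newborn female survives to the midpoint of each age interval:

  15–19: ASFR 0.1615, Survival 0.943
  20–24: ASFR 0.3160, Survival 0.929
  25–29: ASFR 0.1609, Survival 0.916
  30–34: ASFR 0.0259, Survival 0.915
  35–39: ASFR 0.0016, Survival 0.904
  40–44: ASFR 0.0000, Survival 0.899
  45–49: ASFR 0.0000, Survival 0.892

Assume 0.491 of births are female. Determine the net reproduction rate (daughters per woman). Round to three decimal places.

Proportion female at birth = 0.491.
Survival-weighted fertility by age (5·fₓ·Sₓ):
  15–19: 5 × 0.1615 × 0.943 = 0.76147
  20–24: 5 × 0.3160 × 0.929 = 1.46782
  25–29: 5 × 0.1609 × 0.916 = 0.73692
  30–34: 5 × 0.0259 × 0.915 = 0.11849
  35–39: 5 × 0.0016 × 0.904 = 0.00723
  40–44: 5 × 0.0000 × 0.899 = 0.00000
  45–49: 5 × 0.0000 × 0.892 = 0.00000
Sum = 3.09193
NRR = 0.491 × 3.09193 = 1.51814
An NRR exceeding 1 indicates intrinsic growth under these rates.

1.518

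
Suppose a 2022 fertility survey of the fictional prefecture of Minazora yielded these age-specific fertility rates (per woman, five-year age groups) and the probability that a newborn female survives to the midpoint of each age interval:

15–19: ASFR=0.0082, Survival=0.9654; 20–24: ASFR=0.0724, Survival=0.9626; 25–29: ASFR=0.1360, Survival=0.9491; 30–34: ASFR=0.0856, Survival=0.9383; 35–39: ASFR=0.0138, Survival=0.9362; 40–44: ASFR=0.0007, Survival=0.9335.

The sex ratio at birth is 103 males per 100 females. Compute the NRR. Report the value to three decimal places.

Proportion female at birth = 100 / (100 + 103) = 0.49261.
Each age group contributes 5 × ASFR × survival:
  15–19: 5 × 0.0082 × 0.9654 = 0.03958
  20–24: 5 × 0.0724 × 0.9626 = 0.34846
  25–29: 5 × 0.1360 × 0.9491 = 0.64539
  30–34: 5 × 0.0856 × 0.9383 = 0.40159
  35–39: 5 × 0.0138 × 0.9362 = 0.06460
  40–44: 5 × 0.0007 × 0.9335 = 0.00327
Sum = 1.50289
NRR = 0.49261 × 1.50289 = 0.74034

0.740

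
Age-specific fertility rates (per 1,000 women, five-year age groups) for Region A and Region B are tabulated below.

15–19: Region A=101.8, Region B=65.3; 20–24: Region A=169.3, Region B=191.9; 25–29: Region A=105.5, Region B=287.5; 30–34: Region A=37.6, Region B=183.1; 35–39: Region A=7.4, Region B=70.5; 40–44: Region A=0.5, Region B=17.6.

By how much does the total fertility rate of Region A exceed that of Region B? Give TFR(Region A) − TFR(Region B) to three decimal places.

Region A:
  Sum of ASFRs = 101.8 + 169.3 + 105.5 + 37.6 + 7.4 + 0.5 = 422.1
  TFR = 5 × 422.1 / 1000 = 2.1105
Region B:
  Sum of ASFRs = 65.3 + 191.9 + 287.5 + 183.1 + 70.5 + 17.6 = 815.9
  TFR = 5 × 815.9 / 1000 = 4.0795
Difference = 2.1105 − 4.0795 = -1.969

-1.969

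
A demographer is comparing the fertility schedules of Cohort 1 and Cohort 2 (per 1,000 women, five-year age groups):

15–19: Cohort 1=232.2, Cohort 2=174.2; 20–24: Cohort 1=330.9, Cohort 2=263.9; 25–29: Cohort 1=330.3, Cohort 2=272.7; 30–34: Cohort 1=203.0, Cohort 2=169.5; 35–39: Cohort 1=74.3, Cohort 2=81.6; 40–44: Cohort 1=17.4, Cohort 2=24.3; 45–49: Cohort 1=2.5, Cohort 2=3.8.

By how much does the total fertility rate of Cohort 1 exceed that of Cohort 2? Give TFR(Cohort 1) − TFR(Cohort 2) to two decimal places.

Cohort 1:
  Sum of ASFRs = 232.2 + 330.9 + 330.3 + 203.0 + 74.3 + 17.4 + 2.5 = 1190.6
  TFR = 5 × 1190.6 / 1000 = 5.953
Cohort 2:
  Sum of ASFRs = 174.2 + 263.9 + 272.7 + 169.5 + 81.6 + 24.3 + 3.8 = 990.0
  TFR = 5 × 990.0 / 1000 = 4.95
Difference = 5.953 − 4.95 = 1.003

1.00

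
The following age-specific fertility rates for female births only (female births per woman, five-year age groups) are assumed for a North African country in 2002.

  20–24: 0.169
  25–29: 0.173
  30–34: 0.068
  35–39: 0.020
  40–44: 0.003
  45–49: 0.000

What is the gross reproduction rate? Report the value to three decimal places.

Sum of female ASFRs = 0.169 + 0.173 + 0.068 + 0.020 + 0.003 + 0.000 = 0.433
GRR = 5 × 0.433 = 2.165

2.165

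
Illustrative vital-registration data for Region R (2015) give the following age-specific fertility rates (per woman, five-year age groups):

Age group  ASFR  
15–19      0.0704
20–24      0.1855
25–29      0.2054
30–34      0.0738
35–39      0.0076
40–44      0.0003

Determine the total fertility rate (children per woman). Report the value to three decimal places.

Sum of ASFRs = 0.0704 + 0.1855 + 0.2054 + 0.0738 + 0.0076 + 0.0003 = 0.5430
TFR = 5 × 0.5430 = 2.715

2.715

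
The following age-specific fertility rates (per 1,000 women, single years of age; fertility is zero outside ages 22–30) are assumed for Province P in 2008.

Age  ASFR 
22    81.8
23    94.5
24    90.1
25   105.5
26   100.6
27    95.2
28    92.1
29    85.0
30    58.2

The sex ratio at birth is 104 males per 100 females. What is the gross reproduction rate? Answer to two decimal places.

0.39

Proportion female at birth = 100 / (100 + 104) = 0.49020.
Sum of ASFRs = 81.8 + 94.5 + 90.1 + 105.5 + 100.6 + 95.2 + 92.1 + 85.0 + 58.2 = 803.0
TFR = 803.0 / 1000 = 0.803
GRR = 0.49020 × 0.803 = 0.39363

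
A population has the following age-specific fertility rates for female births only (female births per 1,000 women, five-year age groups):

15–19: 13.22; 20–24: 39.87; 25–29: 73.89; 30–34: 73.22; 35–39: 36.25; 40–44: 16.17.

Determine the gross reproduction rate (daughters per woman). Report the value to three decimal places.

Sum of female ASFRs = 13.22 + 39.87 + 73.89 + 73.22 + 36.25 + 16.17 = 252.62
GRR = 5 × 252.62 / 1000 = 1.2631

1.263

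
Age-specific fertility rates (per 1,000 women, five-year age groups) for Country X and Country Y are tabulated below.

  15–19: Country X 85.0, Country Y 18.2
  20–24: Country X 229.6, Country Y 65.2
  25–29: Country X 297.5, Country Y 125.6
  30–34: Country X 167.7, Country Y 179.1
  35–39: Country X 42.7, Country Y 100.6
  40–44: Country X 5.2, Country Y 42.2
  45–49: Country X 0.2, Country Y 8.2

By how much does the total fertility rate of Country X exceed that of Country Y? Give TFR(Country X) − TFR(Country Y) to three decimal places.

1.444

Country X:
  Sum of ASFRs = 85.0 + 229.6 + 297.5 + 167.7 + 42.7 + 5.2 + 0.2 = 827.9
  TFR = 5 × 827.9 / 1000 = 4.1395
Country Y:
  Sum of ASFRs = 18.2 + 65.2 + 125.6 + 179.1 + 100.6 + 42.2 + 8.2 = 539.1
  TFR = 5 × 539.1 / 1000 = 2.6955
Difference = 4.1395 − 2.6955 = 1.444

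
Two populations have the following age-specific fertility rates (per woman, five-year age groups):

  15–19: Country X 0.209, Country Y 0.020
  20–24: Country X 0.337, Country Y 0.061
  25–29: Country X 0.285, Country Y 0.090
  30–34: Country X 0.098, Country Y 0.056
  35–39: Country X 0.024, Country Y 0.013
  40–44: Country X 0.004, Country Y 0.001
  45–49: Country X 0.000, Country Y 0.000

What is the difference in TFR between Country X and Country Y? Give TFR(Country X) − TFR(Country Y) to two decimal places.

Country X:
  Sum of ASFRs = 0.209 + 0.337 + 0.285 + 0.098 + 0.024 + 0.004 + 0.000 = 0.957
  TFR = 5 × 0.957 = 4.785
Country Y:
  Sum of ASFRs = 0.020 + 0.061 + 0.090 + 0.056 + 0.013 + 0.001 + 0.000 = 0.241
  TFR = 5 × 0.241 = 1.205
Difference = 4.785 − 1.205 = 3.58

3.58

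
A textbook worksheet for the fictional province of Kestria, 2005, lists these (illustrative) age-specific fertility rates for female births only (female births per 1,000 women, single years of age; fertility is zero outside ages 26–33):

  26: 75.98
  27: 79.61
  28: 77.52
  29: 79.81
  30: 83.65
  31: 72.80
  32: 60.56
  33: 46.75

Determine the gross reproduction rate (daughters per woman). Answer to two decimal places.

0.58

Sum of female ASFRs = 75.98 + 79.61 + 77.52 + 79.81 + 83.65 + 72.80 + 60.56 + 46.75 = 576.68
GRR = 576.68 / 1000 = 0.57668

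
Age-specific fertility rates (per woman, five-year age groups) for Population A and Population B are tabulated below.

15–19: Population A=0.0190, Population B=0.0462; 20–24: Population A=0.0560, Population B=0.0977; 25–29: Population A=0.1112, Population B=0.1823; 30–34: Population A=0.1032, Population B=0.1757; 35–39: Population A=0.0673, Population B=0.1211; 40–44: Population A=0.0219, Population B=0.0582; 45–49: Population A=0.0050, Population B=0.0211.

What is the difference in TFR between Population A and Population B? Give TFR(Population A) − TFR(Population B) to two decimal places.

-1.59

Population A:
  Sum of ASFRs = 0.0190 + 0.0560 + 0.1112 + 0.1032 + 0.0673 + 0.0219 + 0.0050 = 0.3836
  TFR = 5 × 0.3836 = 1.918
Population B:
  Sum of ASFRs = 0.0462 + 0.0977 + 0.1823 + 0.1757 + 0.1211 + 0.0582 + 0.0211 = 0.7023
  TFR = 5 × 0.7023 = 3.5115
Difference = 1.918 − 3.5115 = -1.5935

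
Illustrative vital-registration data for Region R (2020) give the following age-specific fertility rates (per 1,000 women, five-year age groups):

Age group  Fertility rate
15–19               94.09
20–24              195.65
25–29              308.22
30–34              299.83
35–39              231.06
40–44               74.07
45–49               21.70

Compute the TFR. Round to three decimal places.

Sum of ASFRs = 94.09 + 195.65 + 308.22 + 299.83 + 231.06 + 74.07 + 21.70 = 1224.62
TFR = 5 × 1224.62 / 1000 = 6.1231

6.123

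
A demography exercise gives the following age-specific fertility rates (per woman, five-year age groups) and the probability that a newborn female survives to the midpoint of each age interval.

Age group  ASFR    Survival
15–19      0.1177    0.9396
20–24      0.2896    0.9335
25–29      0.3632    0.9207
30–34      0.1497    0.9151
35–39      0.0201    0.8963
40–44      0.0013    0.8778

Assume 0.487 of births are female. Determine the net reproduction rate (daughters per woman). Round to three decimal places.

2.122

Proportion female at birth = 0.487.
Weighting each age-specific rate by interval width and survival:
  15–19: 5 × 0.1177 × 0.9396 = 0.55295
  20–24: 5 × 0.2896 × 0.9335 = 1.35171
  25–29: 5 × 0.3632 × 0.9207 = 1.67199
  30–34: 5 × 0.1497 × 0.9151 = 0.68495
  35–39: 5 × 0.0201 × 0.8963 = 0.09008
  40–44: 5 × 0.0013 × 0.8778 = 0.00571
Sum = 4.35739
NRR = 0.487 × 4.35739 = 2.12205
With NRR above 1 the population is above replacement fertility.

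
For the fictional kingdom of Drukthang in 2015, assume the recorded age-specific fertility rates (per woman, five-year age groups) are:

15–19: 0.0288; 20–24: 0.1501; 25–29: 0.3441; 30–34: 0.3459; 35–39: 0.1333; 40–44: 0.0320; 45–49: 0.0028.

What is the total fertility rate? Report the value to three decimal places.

5.185

Sum of ASFRs = 0.0288 + 0.1501 + 0.3441 + 0.3459 + 0.1333 + 0.0320 + 0.0028 = 1.0370
TFR = 5 × 1.0370 = 5.185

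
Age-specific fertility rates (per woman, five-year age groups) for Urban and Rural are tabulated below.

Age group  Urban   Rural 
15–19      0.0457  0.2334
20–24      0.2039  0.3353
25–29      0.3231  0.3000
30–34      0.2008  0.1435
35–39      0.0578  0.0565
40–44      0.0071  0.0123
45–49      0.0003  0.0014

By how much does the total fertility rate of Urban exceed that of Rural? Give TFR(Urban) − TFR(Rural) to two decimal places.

-1.22

Urban:
  Sum of ASFRs = 0.0457 + 0.2039 + 0.3231 + 0.2008 + 0.0578 + 0.0071 + 0.0003 = 0.8387
  TFR = 5 × 0.8387 = 4.1935
Rural:
  Sum of ASFRs = 0.2334 + 0.3353 + 0.3000 + 0.1435 + 0.0565 + 0.0123 + 0.0014 = 1.0824
  TFR = 5 × 1.0824 = 5.412
Difference = 4.1935 − 5.412 = -1.2185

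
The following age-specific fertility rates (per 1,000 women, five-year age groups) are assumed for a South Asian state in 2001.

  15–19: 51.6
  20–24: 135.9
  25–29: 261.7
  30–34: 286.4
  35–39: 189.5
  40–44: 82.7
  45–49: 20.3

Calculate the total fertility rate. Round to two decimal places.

Sum of ASFRs = 51.6 + 135.9 + 261.7 + 286.4 + 189.5 + 82.7 + 20.3 = 1028.1
TFR = 5 × 1028.1 / 1000 = 5.1405

5.14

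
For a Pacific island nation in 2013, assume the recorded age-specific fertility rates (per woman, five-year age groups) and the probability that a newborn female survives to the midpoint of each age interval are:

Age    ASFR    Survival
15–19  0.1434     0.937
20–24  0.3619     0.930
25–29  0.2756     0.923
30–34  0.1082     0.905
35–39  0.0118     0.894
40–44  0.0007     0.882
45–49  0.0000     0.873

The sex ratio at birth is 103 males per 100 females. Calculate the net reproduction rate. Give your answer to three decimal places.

Proportion female at birth = 100 / (100 + 103) = 0.49261.
Each age group contributes 5 × ASFR × survival:
  15–19: 5 × 0.1434 × 0.937 = 0.67183
  20–24: 5 × 0.3619 × 0.930 = 1.68284
  25–29: 5 × 0.2756 × 0.923 = 1.27189
  30–34: 5 × 0.1082 × 0.905 = 0.48961
  35–39: 5 × 0.0118 × 0.894 = 0.05275
  40–44: 5 × 0.0007 × 0.882 = 0.00309
  45–49: 5 × 0.0000 × 0.873 = 0.00000
Sum = 4.17201
NRR = 0.49261 × 4.17201 = 2.05517
With NRR above 1 the population is above replacement fertility.

2.055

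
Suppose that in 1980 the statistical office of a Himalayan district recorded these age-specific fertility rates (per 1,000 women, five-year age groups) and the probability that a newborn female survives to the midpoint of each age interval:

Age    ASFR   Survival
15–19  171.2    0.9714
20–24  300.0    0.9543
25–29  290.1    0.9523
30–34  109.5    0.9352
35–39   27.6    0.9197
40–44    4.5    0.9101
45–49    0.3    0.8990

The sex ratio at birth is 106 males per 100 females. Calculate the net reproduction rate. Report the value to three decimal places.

2.090

Proportion female at birth = 100 / (100 + 106) = 0.48544.
Per-age-group product (5 × ASFR × survival probability):
  15–19: 5 × 171.2/1000 × 0.9714 = 0.83152
  20–24: 5 × 300.0/1000 × 0.9543 = 1.43145
  25–29: 5 × 290.1/1000 × 0.9523 = 1.38131
  30–34: 5 × 109.5/1000 × 0.9352 = 0.51202
  35–39: 5 × 27.6/1000 × 0.9197 = 0.12692
  40–44: 5 × 4.5/1000 × 0.9101 = 0.02048
  45–49: 5 × 0.3/1000 × 0.8990 = 0.00135
Sum = 4.30505
NRR = 0.48544 × 4.30505 = 2.08984
An NRR exceeding 1 indicates intrinsic growth under these rates.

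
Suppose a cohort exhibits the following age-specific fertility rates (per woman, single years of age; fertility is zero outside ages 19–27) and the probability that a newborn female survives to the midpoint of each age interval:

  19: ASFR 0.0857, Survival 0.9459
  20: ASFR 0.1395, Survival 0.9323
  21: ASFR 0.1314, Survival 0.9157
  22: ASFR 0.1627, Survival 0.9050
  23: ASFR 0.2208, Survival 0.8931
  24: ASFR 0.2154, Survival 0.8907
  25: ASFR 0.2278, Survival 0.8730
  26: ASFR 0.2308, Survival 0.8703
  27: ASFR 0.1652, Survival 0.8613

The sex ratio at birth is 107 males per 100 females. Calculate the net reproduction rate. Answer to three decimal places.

Proportion female at birth = 100 / (100 + 107) = 0.48309.
Survival-weighted fertility by age (1·fₓ·Sₓ):
  19: 1 × 0.0857 × 0.9459 = 0.08106
  20: 1 × 0.1395 × 0.9323 = 0.13006
  21: 1 × 0.1314 × 0.9157 = 0.12032
  22: 1 × 0.1627 × 0.9050 = 0.14724
  23: 1 × 0.2208 × 0.8931 = 0.19720
  24: 1 × 0.2154 × 0.8907 = 0.19186
  25: 1 × 0.2278 × 0.8730 = 0.19887
  26: 1 × 0.2308 × 0.8703 = 0.20087
  27: 1 × 0.1652 × 0.8613 = 0.14229
Sum = 1.40977
NRR = 0.48309 × 1.40977 = 0.68105
With NRR below 1 the population is below replacement fertility.

0.681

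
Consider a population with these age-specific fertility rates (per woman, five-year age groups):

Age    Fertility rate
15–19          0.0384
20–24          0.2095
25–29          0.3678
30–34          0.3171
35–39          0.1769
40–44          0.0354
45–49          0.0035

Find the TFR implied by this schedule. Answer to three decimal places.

Sum of ASFRs = 0.0384 + 0.2095 + 0.3678 + 0.3171 + 0.1769 + 0.0354 + 0.0035 = 1.1486
TFR = 5 × 1.1486 = 5.743

5.743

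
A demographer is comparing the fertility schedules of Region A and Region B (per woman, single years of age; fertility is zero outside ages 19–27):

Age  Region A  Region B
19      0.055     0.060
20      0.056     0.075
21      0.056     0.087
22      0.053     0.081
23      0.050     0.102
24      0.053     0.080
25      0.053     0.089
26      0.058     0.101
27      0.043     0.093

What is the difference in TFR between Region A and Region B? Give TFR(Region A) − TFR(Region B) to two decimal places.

-0.29

Region A:
  Sum of ASFRs = 0.055 + 0.056 + 0.056 + 0.053 + 0.050 + 0.053 + 0.053 + 0.058 + 0.043 = 0.477
  TFR = 0.477
Region B:
  Sum of ASFRs = 0.060 + 0.075 + 0.087 + 0.081 + 0.102 + 0.080 + 0.089 + 0.101 + 0.093 = 0.768
  TFR = 0.768
Difference = 0.477 − 0.768 = -0.291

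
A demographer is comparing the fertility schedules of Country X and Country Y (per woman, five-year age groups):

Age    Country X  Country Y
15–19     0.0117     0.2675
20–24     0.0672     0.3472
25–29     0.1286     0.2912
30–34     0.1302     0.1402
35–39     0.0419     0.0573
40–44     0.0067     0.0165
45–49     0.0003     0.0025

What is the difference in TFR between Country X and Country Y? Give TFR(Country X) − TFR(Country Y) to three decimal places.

-3.679

Country X:
  Sum of ASFRs = 0.0117 + 0.0672 + 0.1286 + 0.1302 + 0.0419 + 0.0067 + 0.0003 = 0.3866
  TFR = 5 × 0.3866 = 1.933
Country Y:
  Sum of ASFRs = 0.2675 + 0.3472 + 0.2912 + 0.1402 + 0.0573 + 0.0165 + 0.0025 = 1.1224
  TFR = 5 × 1.1224 = 5.612
Difference = 1.933 − 5.612 = -3.679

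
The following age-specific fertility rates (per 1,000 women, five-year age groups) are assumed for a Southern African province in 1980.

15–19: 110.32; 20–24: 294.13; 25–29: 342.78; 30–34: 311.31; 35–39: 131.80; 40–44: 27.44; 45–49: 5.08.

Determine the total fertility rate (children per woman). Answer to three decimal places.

Sum of ASFRs = 110.32 + 294.13 + 342.78 + 311.31 + 131.80 + 27.44 + 5.08 = 1222.86
TFR = 5 × 1222.86 / 1000 = 6.1143

6.114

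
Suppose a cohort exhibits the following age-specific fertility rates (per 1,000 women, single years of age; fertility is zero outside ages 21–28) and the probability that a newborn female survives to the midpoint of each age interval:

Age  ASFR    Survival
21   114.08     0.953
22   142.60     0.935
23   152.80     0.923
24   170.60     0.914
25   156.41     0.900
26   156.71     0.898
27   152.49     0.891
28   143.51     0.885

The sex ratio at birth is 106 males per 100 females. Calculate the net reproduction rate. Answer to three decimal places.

0.526

Proportion female at birth = 100 / (100 + 106) = 0.48544.
Survival-weighted fertility by age (1·fₓ·Sₓ):
  21: 1 × 114.08/1000 × 0.953 = 0.10872
  22: 1 × 142.60/1000 × 0.935 = 0.13333
  23: 1 × 152.80/1000 × 0.923 = 0.14103
  24: 1 × 170.60/1000 × 0.914 = 0.15593
  25: 1 × 156.41/1000 × 0.900 = 0.14077
  26: 1 × 156.71/1000 × 0.898 = 0.14073
  27: 1 × 152.49/1000 × 0.891 = 0.13587
  28: 1 × 143.51/1000 × 0.885 = 0.12701
Sum = 1.08339
NRR = 0.48544 × 1.08339 = 0.52592
With NRR below 1 the population is below replacement fertility.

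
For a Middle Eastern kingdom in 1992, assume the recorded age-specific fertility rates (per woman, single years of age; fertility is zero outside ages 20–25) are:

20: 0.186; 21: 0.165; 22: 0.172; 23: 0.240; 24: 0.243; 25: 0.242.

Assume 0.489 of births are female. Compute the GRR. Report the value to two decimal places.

Proportion female at birth = 0.489.
Sum of ASFRs = 0.186 + 0.165 + 0.172 + 0.240 + 0.243 + 0.242 = 1.248
TFR = 1.248
GRR = 0.489 × 1.248 = 0.61027

0.61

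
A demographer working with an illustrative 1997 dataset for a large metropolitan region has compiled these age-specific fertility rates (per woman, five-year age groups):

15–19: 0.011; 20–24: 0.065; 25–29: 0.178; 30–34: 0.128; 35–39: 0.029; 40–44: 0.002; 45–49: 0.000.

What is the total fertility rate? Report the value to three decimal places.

2.065

Sum of ASFRs = 0.011 + 0.065 + 0.178 + 0.128 + 0.029 + 0.002 + 0.000 = 0.413
TFR = 5 × 0.413 = 2.065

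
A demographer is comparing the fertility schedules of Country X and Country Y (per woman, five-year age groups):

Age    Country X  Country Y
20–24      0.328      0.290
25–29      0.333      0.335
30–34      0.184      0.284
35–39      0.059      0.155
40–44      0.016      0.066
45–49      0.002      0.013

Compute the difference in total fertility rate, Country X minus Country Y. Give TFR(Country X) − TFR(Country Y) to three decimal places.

Country X:
  Sum of ASFRs = 0.328 + 0.333 + 0.184 + 0.059 + 0.016 + 0.002 = 0.922
  TFR = 5 × 0.922 = 4.61
Country Y:
  Sum of ASFRs = 0.290 + 0.335 + 0.284 + 0.155 + 0.066 + 0.013 = 1.143
  TFR = 5 × 1.143 = 5.715
Difference = 4.61 − 5.715 = -1.105

-1.105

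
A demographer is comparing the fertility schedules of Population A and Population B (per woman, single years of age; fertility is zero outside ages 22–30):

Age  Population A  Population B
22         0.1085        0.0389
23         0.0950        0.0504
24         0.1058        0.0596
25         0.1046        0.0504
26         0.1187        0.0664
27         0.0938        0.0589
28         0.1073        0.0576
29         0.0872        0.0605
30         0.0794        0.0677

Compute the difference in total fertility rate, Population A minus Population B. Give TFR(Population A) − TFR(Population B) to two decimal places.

0.39

Population A:
  Sum of ASFRs = 0.1085 + 0.0950 + 0.1058 + 0.1046 + 0.1187 + 0.0938 + 0.1073 + 0.0872 + 0.0794 = 0.9003
  TFR = 0.9003
Population B:
  Sum of ASFRs = 0.0389 + 0.0504 + 0.0596 + 0.0504 + 0.0664 + 0.0589 + 0.0576 + 0.0605 + 0.0677 = 0.5104
  TFR = 0.5104
Difference = 0.9003 − 0.5104 = 0.3899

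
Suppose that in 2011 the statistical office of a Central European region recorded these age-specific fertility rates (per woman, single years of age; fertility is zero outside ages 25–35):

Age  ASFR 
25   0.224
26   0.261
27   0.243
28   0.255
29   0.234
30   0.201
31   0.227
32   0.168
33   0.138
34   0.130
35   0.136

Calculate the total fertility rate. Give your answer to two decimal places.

Sum of ASFRs = 0.224 + 0.261 + 0.243 + 0.255 + 0.234 + 0.201 + 0.227 + 0.168 + 0.138 + 0.130 + 0.136 = 2.217
TFR = 2.217

2.22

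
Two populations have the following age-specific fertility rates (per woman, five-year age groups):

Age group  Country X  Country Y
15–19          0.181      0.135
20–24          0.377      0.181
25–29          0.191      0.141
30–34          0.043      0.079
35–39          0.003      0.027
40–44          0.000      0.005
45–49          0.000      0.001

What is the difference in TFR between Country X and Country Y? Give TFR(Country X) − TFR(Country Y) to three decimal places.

Country X:
  Sum of ASFRs = 0.181 + 0.377 + 0.191 + 0.043 + 0.003 + 0.000 + 0.000 = 0.795
  TFR = 5 × 0.795 = 3.975
Country Y:
  Sum of ASFRs = 0.135 + 0.181 + 0.141 + 0.079 + 0.027 + 0.005 + 0.001 = 0.569
  TFR = 5 × 0.569 = 2.845
Difference = 3.975 − 2.845 = 1.13

1.130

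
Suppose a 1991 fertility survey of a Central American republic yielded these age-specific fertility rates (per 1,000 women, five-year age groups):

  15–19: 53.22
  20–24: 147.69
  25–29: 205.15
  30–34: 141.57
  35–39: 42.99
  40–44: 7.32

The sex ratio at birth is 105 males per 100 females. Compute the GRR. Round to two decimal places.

Proportion female at birth = 100 / (100 + 105) = 0.48780.
Sum of ASFRs = 53.22 + 147.69 + 205.15 + 141.57 + 42.99 + 7.32 = 597.94
TFR = 5 × 597.94 / 1000 = 2.9897
GRR = 0.48780 × 2.9897 = 1.45838

1.46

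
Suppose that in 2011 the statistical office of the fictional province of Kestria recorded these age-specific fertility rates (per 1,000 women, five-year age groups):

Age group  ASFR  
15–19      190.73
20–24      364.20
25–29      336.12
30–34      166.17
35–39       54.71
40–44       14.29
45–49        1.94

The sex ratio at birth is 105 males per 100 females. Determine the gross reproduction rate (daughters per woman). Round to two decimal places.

Proportion female at birth = 100 / (100 + 105) = 0.48780.
Sum of ASFRs = 190.73 + 364.20 + 336.12 + 166.17 + 54.71 + 14.29 + 1.94 = 1128.16
TFR = 5 × 1128.16 / 1000 = 5.6408
GRR = 0.48780 × 5.6408 = 2.75158

2.75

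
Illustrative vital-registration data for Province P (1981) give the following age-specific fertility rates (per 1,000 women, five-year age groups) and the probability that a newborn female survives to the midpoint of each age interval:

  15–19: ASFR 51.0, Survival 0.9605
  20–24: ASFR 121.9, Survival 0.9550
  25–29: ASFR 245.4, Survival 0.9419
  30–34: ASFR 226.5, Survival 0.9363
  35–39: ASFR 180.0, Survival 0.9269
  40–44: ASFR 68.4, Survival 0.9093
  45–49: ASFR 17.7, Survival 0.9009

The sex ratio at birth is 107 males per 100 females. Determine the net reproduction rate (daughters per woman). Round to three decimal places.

Proportion female at birth = 100 / (100 + 107) = 0.48309.
Each age group contributes 5 × ASFR × survival:
  15–19: 5 × 51.0/1000 × 0.9605 = 0.24493
  20–24: 5 × 121.9/1000 × 0.9550 = 0.58207
  25–29: 5 × 245.4/1000 × 0.9419 = 1.15571
  30–34: 5 × 226.5/1000 × 0.9363 = 1.06036
  35–39: 5 × 180.0/1000 × 0.9269 = 0.83421
  40–44: 5 × 68.4/1000 × 0.9093 = 0.31098
  45–49: 5 × 17.7/1000 × 0.9009 = 0.07973
Sum = 4.26799
NRR = 0.48309 × 4.26799 = 2.06182
An NRR exceeding 1 indicates intrinsic growth under these rates.

2.062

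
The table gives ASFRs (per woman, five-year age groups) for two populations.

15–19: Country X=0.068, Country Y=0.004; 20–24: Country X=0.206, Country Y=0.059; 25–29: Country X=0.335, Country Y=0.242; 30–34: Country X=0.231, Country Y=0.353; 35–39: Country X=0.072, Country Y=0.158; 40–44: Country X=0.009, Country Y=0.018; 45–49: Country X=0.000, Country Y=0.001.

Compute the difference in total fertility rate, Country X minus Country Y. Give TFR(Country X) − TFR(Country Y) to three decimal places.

0.430

Country X:
  Sum of ASFRs = 0.068 + 0.206 + 0.335 + 0.231 + 0.072 + 0.009 + 0.000 = 0.921
  TFR = 5 × 0.921 = 4.605
Country Y:
  Sum of ASFRs = 0.004 + 0.059 + 0.242 + 0.353 + 0.158 + 0.018 + 0.001 = 0.835
  TFR = 5 × 0.835 = 4.175
Difference = 4.605 − 4.175 = 0.43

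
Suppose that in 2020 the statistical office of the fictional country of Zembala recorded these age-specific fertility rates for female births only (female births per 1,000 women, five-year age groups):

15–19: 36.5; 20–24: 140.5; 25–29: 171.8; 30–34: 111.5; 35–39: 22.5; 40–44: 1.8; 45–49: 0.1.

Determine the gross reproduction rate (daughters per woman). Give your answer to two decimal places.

Sum of female ASFRs = 36.5 + 140.5 + 171.8 + 111.5 + 22.5 + 1.8 + 0.1 = 484.7
GRR = 5 × 484.7 / 1000 = 2.4235

2.42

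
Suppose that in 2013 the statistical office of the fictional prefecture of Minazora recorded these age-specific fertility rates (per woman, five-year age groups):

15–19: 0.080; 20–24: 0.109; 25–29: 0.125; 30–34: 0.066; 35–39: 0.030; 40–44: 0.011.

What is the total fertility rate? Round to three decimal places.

Sum of ASFRs = 0.080 + 0.109 + 0.125 + 0.066 + 0.030 + 0.011 = 0.421
TFR = 5 × 0.421 = 2.105

2.105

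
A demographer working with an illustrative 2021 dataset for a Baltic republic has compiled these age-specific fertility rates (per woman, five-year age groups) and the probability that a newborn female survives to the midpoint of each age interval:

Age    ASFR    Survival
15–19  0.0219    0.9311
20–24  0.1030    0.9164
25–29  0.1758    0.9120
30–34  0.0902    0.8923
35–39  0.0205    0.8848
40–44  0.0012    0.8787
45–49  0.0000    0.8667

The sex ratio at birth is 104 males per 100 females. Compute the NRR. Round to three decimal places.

Proportion female at birth = 100 / (100 + 104) = 0.49020.
Weighting each age-specific rate by interval width and survival:
  15–19: 5 × 0.0219 × 0.9311 = 0.10196
  20–24: 5 × 0.1030 × 0.9164 = 0.47195
  25–29: 5 × 0.1758 × 0.9120 = 0.80165
  30–34: 5 × 0.0902 × 0.8923 = 0.40243
  35–39: 5 × 0.0205 × 0.8848 = 0.09069
  40–44: 5 × 0.0012 × 0.8787 = 0.00527
  45–49: 5 × 0.0000 × 0.8667 = 0.00000
Sum = 1.87395
NRR = 0.49020 × 1.87395 = 0.91861

0.919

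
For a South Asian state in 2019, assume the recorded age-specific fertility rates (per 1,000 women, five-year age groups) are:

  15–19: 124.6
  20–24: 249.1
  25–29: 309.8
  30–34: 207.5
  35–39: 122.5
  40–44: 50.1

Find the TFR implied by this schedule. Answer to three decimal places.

Sum of ASFRs = 124.6 + 249.1 + 309.8 + 207.5 + 122.5 + 50.1 = 1063.6
TFR = 5 × 1063.6 / 1000 = 5.318

5.318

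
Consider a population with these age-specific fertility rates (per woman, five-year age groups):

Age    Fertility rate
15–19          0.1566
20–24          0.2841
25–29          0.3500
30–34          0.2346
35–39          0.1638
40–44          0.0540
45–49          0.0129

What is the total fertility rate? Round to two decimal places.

Sum of ASFRs = 0.1566 + 0.2841 + 0.3500 + 0.2346 + 0.1638 + 0.0540 + 0.0129 = 1.2560
TFR = 5 × 1.2560 = 6.28

6.28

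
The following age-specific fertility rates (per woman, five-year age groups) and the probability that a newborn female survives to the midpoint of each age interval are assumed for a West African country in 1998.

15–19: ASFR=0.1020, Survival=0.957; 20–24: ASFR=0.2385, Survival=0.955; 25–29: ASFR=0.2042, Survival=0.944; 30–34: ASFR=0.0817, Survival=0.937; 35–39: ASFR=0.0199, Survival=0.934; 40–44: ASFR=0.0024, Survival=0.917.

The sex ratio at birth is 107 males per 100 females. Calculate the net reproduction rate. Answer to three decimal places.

1.487

Proportion female at birth = 100 / (100 + 107) = 0.48309.
Per-age-group product (5 × ASFR × survival probability):
  15–19: 5 × 0.1020 × 0.957 = 0.48807
  20–24: 5 × 0.2385 × 0.955 = 1.13884
  25–29: 5 × 0.2042 × 0.944 = 0.96382
  30–34: 5 × 0.0817 × 0.937 = 0.38276
  35–39: 5 × 0.0199 × 0.934 = 0.09293
  40–44: 5 × 0.0024 × 0.917 = 0.01100
Sum = 3.07742
NRR = 0.48309 × 3.07742 = 1.48667
An NRR exceeding 1 indicates intrinsic growth under these rates.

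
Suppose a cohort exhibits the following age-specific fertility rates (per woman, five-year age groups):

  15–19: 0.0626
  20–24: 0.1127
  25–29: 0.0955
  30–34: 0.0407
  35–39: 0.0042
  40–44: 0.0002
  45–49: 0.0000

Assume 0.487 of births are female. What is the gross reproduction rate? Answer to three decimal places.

0.769

Proportion female at birth = 0.487.
Sum of ASFRs = 0.0626 + 0.1127 + 0.0955 + 0.0407 + 0.0042 + 0.0002 + 0.0000 = 0.3159
TFR = 5 × 0.3159 = 1.5795
GRR = 0.487 × 1.5795 = 0.76922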